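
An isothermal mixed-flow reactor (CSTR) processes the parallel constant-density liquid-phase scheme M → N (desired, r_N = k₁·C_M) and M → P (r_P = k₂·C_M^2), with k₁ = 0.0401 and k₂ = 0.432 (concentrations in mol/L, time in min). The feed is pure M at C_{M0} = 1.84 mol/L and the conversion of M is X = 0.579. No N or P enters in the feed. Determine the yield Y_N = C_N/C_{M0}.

0.0620

Exit C_M = C_{M0}(1−X) = 1.84×0.421 = 0.7746 mol/L.
In a CSTR the entire volume is at exit conditions, so r_N = 0.0401×0.7746 = 0.03106 and r_P = 0.432×0.7746^2 = 0.2592.
Fraction of consumed M going to N: r_N/(r_N+r_P) = 0.1070.
C_N = 0.1070·C_{M0}·X = 0.1070×1.84×0.579 = 0.114 mol/L; Y_N = C_N/C_{M0} = 0.0620.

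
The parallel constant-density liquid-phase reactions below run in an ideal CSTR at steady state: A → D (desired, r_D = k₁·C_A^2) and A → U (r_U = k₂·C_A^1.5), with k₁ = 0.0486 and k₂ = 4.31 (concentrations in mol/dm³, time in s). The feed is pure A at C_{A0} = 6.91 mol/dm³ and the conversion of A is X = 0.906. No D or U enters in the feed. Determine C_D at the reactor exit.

0.0564 mol/dm³

Exit C_A = C_{A0}(1−X) = 6.91×0.0940 = 0.6495 mol/dm³.
A CSTR operates uniformly at the exit composition, giving r_D = 0.02050 and r_U = 2.256 (each k·C_A^n at C_A = 0.6495).
Fraction of consumed A going to D: r_D/(r_D+r_U) = 0.009006.
C_D = 0.009006·C_{A0}·X = 0.009006×6.91×0.906 = 0.0564 mol/dm³.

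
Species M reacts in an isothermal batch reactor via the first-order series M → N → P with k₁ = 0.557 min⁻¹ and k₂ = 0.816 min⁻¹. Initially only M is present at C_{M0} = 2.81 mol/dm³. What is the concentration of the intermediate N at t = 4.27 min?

0.375 mol/dm³

Solving the coupled first-order balances gives C_N(t) = [k₁/(k₂−k₁)]·C_{M0}·(e^(−k₁t) − e^(−k₂t)).
e^(−k₁t) = e^(−0.557×4.27) = e^(−2.378) = 0.09270; e^(−k₂t) = e^(−3.484) = 0.03067.
C_N = 0.557×2.81/(0.816−0.557) × (0.09270−0.03067) = 6.043×0.06203 = 0.3748 mol/dm³.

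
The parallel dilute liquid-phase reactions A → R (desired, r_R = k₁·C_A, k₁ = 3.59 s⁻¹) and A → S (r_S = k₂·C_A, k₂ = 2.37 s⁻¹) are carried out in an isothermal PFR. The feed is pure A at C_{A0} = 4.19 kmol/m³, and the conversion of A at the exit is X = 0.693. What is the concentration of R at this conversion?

C_A = C_{A0}(1−X) = 1.286 kmol/m³.
Both paths are first order in A, so the instantaneous fraction to R is constant: dC_R/d(−C_A) = k₁/(k₁+k₂) = 0.6023.
C_R = 0.6023·(C_{A0}−C_A) = 0.6023×2.904 = 1.75 kmol/m³.

1.75 kmol/m³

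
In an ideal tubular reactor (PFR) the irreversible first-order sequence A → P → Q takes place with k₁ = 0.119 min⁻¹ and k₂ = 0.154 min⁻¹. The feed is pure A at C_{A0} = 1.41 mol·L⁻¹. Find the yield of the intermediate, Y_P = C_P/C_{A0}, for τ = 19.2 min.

0.169

For first-order series with pure A initially, C_P(τ) = k₁C_{A0}/(k₂−k₁)·(e^(−k₁τ) − e^(−k₂τ)).
e^(−k₁τ) = e^(−0.119×19.2) = e^(−2.285) = 0.1018; e^(−k₂τ) = e^(−2.957) = 0.05199.
C_P = 0.119×1.41/(0.154−0.119) × (0.1018−0.05199) = 4.794×0.04981 = 0.2388 mol·L⁻¹.
Y_P = C_P/C_{A0} = 0.2388/1.41 = 0.169.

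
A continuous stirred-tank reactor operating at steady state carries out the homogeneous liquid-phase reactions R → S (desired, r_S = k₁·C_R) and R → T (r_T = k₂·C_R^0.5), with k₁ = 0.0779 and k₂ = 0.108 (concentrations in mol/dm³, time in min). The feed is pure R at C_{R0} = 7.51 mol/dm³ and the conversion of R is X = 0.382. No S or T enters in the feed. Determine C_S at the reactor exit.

Exit C_R = C_{R0}(1−X) = 7.51×0.618 = 4.641 mol/dm³.
A CSTR operates uniformly at the exit composition, giving r_S = 0.3615 and r_T = 0.2327 (each k·C_R^n at C_R = 4.641).
Fraction of consumed R going to S: r_S/(r_S+r_T) = 0.6084.
C_S = 0.6084·C_{R0}·X = 0.6084×7.51×0.382 = 1.75 mol/dm³.

1.75 mol/dm³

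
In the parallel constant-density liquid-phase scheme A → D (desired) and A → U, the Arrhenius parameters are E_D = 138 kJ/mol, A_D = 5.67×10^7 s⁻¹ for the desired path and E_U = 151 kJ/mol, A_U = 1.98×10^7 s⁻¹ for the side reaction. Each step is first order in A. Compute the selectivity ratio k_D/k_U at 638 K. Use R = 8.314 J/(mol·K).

33.2

Since both paths have the same order in A, the concentration cancels and S_{D/U} = k_D/k_U = (A_D/A_U)·exp[(E_U−E_D)/(RT)].
(E_U−E_D)/(RT) = (151−138)×10³/(8.314×638) = 13000/5304 = 2.451.
k_D/k_U = (5.67×10^7/1.98×10^7)·exp(2.451) = 2.864 × 11.60 = 33.2.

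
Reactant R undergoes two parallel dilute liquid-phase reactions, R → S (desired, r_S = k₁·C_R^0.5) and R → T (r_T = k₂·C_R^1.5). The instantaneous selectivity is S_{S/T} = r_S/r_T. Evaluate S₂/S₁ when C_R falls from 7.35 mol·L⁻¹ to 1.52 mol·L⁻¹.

4.84

S_{S/T} = (k₁/k₂)·C_R⁻¹, so S₂/S₁ = (C_{R,2}/C_{R,1})⁻¹.
= 7.35/1.52 = 4.84.
Selectivity toward S rises as C_R falls — low-concentration operation is favoured.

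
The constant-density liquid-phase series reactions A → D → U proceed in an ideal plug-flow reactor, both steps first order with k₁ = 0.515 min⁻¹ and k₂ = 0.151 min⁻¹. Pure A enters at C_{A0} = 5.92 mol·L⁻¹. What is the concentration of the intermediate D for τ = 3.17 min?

3.55 mol·L⁻¹

Solving the coupled first-order balances gives C_D(τ) = [k₁/(k₂−k₁)]·C_{A0}·(e^(−k₁τ) − e^(−k₂τ)).
e^(−k₁τ) = e^(−0.515×3.17) = e^(−1.633) = 0.1954; e^(−k₂τ) = e^(−0.4787) = 0.6196.
C_D = 0.515×5.92/(0.151−0.515) × (0.1954−0.6196) = (-8.376)×(-0.4242) = 3.553 mol·L⁻¹.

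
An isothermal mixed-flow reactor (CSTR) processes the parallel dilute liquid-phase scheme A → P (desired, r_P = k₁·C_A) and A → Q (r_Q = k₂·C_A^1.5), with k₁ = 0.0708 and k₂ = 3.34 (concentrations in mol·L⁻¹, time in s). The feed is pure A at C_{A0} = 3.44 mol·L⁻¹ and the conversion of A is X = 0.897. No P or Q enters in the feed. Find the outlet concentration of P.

Exit C_A = C_{A0}(1−X) = 3.44×0.103 = 0.3543 mol·L⁻¹.
Rates in a CSTR are evaluated at the outlet concentration: r_P = 0.0708×0.3543 = 0.02509, r_Q = 3.34×0.3543^1.5 = 0.7044.
Fraction of consumed A going to P: r_P/(r_P+r_Q) = 0.03439.
C_P = 0.03439·C_{A0}·X = 0.03439×3.44×0.897 = 0.106 mol·L⁻¹.

0.106 mol·L⁻¹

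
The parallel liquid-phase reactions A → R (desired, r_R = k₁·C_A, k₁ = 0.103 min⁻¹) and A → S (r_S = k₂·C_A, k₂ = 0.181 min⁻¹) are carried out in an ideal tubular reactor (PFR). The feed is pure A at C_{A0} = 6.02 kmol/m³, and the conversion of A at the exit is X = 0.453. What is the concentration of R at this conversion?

0.989 kmol/m³

C_A = C_{A0}(1−X) = 3.293 kmol/m³.
Both paths are first order in A, so the instantaneous fraction to R is constant: dC_R/d(−C_A) = k₁/(k₁+k₂) = 0.3627.
C_R = 0.3627·(C_{A0}−C_A) = 0.3627×2.727 = 0.989 kmol/m³.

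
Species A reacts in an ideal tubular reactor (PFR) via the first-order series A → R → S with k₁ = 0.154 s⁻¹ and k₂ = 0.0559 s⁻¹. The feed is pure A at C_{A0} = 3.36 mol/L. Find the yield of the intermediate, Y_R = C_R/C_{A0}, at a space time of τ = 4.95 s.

The intermediate concentration in a first-order A→B→C sequence is C_R = k₁C_{A0}(e^(−k₁τ) − e^(−k₂τ))/(k₂−k₁).
e^(−k₁τ) = e^(−0.154×4.95) = e^(−0.7623) = 0.4666; e^(−k₂τ) = e^(−0.2767) = 0.7583.
C_R = 0.154×3.36/(0.0559−0.154) × (0.4666−0.7583) = (-5.275)×(-0.2917) = 1.539 mol/L.
Y_R = C_R/C_{A0} = 1.539/3.36 = 0.458.

0.458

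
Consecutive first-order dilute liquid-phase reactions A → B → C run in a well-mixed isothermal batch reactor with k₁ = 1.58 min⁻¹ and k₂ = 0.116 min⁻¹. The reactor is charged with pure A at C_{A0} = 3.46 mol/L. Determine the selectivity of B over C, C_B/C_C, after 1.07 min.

Solving the coupled first-order balances gives C_B(t) = [k₁/(k₂−k₁)]·C_{A0}·(e^(−k₁t) − e^(−k₂t)).
e^(−k₁t) = e^(−1.58×1.07) = e^(−1.691) = 0.1844; e^(−k₂t) = e^(−0.1241) = 0.8833.
C_B = 1.58×3.46/(0.116−1.58) × (0.1844−0.8833) = (-3.734)×(-0.6989) = 2.610 mol/L.
C_A = C_{A0}e^(−k₁t) = 0.6381 mol/L, so C_C = C_{A0}−C_A−C_B = 0.2123 mol/L; C_B/C_C = 12.3.

12.3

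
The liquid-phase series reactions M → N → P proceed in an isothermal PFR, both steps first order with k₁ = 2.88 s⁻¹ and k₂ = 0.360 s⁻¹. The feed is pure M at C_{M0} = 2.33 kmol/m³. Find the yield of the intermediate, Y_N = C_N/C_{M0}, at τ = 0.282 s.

For first-order series with pure M initially, C_N(τ) = k₁C_{M0}/(k₂−k₁)·(e^(−k₁τ) − e^(−k₂τ)).
e^(−k₁τ) = e^(−2.88×0.282) = e^(−0.8122) = 0.4439; e^(−k₂τ) = e^(−0.1015) = 0.9035.
C_N = 2.88×2.33/(0.360−2.88) × (0.4439−0.9035) = (-2.663)×(-0.4596) = 1.224 kmol/m³.
Y_N = C_N/C_{M0} = 1.224/2.33 = 0.525.

0.525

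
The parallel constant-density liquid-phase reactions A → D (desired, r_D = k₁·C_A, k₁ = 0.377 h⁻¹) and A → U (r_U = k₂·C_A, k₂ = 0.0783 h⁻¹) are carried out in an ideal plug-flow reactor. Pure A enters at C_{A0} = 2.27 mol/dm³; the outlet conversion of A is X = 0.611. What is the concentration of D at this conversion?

C_A = C_{A0}(1−X) = 0.8830 mol/dm³.
Both paths are first order in A, so the instantaneous fraction to D is constant: dC_D/d(−C_A) = k₁/(k₁+k₂) = 0.8280.
C_D = 0.8280·(C_{A0}−C_A) = 0.8280×1.387 = 1.15 mol/dm³.

1.15 mol/dm³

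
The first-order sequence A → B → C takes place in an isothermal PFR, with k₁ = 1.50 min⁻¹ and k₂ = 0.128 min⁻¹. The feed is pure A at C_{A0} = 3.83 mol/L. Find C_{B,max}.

For a first-order series the maximum intermediate yield is C_{B,max}/C_{A0} = (k₁/k₂)^[k₂/(k₂−k₁)].
= (1.50/0.128)^(0.128/(0.128−1.50)) = (11.72)^(-0.09329) = 0.7948.
C_{B,max} = 0.7948×3.83 = 3.04 mol/L.

3.04 mol/L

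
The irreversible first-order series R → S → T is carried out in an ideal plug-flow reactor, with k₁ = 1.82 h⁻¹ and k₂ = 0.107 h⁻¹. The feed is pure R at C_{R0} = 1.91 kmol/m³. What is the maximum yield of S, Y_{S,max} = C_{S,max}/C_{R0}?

0.838

Evaluating C_S at τ_opt = ln(k₂/k₁)/(k₂−k₁) gives C_{S,max}/C_{R0} = (k₁/k₂)^[k₂/(k₂−k₁)].
= (1.82/0.107)^(0.107/(0.107−1.82)) = (17.01)^(-0.06246) = 0.8378.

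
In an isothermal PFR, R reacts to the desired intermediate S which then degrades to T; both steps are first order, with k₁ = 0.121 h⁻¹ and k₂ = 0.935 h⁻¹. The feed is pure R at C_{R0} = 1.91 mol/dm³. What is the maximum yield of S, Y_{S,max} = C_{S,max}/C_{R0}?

0.0955

Evaluating C_S at τ_opt = ln(k₂/k₁)/(k₂−k₁) gives C_{S,max}/C_{R0} = (k₁/k₂)^[k₂/(k₂−k₁)].
= (0.121/0.935)^(0.935/(0.935−0.121)) = (0.1294)^(1.149) = 0.09549.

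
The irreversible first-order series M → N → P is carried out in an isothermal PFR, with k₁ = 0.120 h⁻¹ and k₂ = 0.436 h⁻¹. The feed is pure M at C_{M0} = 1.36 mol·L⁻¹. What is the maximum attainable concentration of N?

0.229 mol·L⁻¹

For a first-order series the maximum intermediate yield is C_{N,max}/C_{M0} = (k₁/k₂)^[k₂/(k₂−k₁)].
= (0.120/0.436)^(0.436/(0.436−0.120)) = (0.2752)^(1.380) = 0.1686.
C_{N,max} = 0.1686×1.36 = 0.229 mol·L⁻¹.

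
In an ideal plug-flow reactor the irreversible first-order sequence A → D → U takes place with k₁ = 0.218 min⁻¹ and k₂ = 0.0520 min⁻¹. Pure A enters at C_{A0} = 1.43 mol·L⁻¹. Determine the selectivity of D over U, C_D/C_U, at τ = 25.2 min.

The intermediate concentration in a first-order A→B→C sequence is C_D = k₁C_{A0}(e^(−k₁τ) − e^(−k₂τ))/(k₂−k₁).
e^(−k₁τ) = e^(−0.218×25.2) = e^(−5.494) = 0.004113; e^(−k₂τ) = e^(−1.310) = 0.2697.
C_D = 0.218×1.43/(0.0520−0.218) × (0.004113−0.2697) = (-1.878)×(-0.2656) = 0.4988 mol·L⁻¹.
C_A = C_{A0}e^(−k₁τ) = 0.005882 mol·L⁻¹, so C_U = C_{A0}−C_A−C_D = 0.9253 mol·L⁻¹; C_D/C_U = 0.539.

0.539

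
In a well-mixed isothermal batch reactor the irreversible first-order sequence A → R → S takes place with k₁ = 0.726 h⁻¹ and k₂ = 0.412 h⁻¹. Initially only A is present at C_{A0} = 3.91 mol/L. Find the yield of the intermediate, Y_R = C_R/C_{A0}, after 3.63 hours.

For first-order series with pure A initially, C_R(t) = k₁C_{A0}/(k₂−k₁)·(e^(−k₁t) − e^(−k₂t)).
e^(−k₁t) = e^(−0.726×3.63) = e^(−2.635) = 0.07169; e^(−k₂t) = e^(−1.496) = 0.2241.
C_R = 0.726×3.91/(0.412−0.726) × (0.07169−0.2241) = (-9.040)×(-0.1524) = 1.378 mol/L.
Y_R = C_R/C_{A0} = 1.378/3.91 = 0.352.

0.352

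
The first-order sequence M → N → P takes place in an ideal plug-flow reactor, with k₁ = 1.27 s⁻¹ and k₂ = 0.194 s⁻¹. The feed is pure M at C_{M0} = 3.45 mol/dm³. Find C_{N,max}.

At the optimum, C_{N,max}/C_{M0} = (k₁/k₂)^[k₂/(k₂−k₁)].
= (1.27/0.194)^(0.194/(0.194−1.27)) = (6.546)^(-0.1803) = 0.7127.
C_{N,max} = 0.7127×3.45 = 2.46 mol/dm³.

2.46 mol/dm³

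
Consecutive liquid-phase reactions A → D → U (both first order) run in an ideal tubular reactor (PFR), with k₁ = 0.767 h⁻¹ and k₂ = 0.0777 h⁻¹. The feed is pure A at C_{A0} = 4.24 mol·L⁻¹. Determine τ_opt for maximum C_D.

3.32 h

Setting dC_D/dτ = 0 gives τ_opt = ln(k₂/k₁)/(k₂−k₁).
= ln(0.0777/0.767)/(0.0777−0.767) = ln(0.1013)/-0.6893 = -2.290/-0.6893 = 3.32 h.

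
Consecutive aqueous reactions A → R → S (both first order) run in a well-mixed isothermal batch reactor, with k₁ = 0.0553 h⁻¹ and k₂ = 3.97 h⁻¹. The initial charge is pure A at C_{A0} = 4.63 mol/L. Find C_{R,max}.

At the optimum, C_{R,max}/C_{A0} = (k₁/k₂)^[k₂/(k₂−k₁)].
= (0.0553/3.97)^(3.97/(3.97−0.0553)) = (0.01393)^(1.014) = 0.01311.
C_{R,max} = 0.01311×4.63 = 0.0607 mol/L.

0.0607 mol/L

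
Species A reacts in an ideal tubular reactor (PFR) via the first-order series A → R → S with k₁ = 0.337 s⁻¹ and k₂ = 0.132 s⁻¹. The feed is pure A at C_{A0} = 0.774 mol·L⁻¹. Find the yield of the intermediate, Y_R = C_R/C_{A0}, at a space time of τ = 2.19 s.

Solving the coupled first-order balances gives C_R(τ) = [k₁/(k₂−k₁)]·C_{A0}·(e^(−k₁τ) − e^(−k₂τ)).
e^(−k₁τ) = e^(−0.337×2.19) = e^(−0.7380) = 0.4781; e^(−k₂τ) = e^(−0.2891) = 0.7490.
C_R = 0.337×0.774/(0.132−0.337) × (0.4781−0.7490) = (-1.272)×(-0.2709) = 0.3447 mol·L⁻¹.
Y_R = C_R/C_{A0} = 0.3447/0.774 = 0.445.

0.445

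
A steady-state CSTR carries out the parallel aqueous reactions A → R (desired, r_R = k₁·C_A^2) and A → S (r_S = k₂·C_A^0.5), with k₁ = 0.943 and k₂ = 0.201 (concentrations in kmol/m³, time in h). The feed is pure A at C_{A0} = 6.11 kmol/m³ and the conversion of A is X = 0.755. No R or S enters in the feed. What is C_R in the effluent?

4.13 kmol/m³

Exit C_A = C_{A0}(1−X) = 6.11×0.245 = 1.497 kmol/m³.
In a CSTR the entire volume is at exit conditions, so r_R = 0.943×1.497^2 = 2.113 and r_S = 0.201×1.497^0.5 = 0.2459.
Fraction of consumed A going to R: r_R/(r_R+r_S) = 0.8958.
C_R = 0.8958·C_{A0}·X = 0.8958×6.11×0.755 = 4.13 kmol/m³.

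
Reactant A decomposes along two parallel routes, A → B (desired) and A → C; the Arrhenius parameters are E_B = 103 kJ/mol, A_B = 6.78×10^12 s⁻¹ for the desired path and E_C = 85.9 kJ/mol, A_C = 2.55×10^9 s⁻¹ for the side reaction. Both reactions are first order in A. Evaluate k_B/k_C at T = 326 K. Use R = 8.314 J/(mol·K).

Since both paths have the same order in A, the concentration cancels and S_{B/C} = k_B/k_C = (A_B/A_C)·exp[(E_C−E_B)/(RT)].
(E_C−E_B)/(RT) = (85.9−103)×10³/(8.314×326) = -17100/2710 = -6.309.
k_B/k_C = (6.78×10^12/2.55×10^9)·exp(-6.309) = 2659 × 0.001820 = 4.84.
Since E_B > E_C, raising the temperature improves selectivity toward B.

4.84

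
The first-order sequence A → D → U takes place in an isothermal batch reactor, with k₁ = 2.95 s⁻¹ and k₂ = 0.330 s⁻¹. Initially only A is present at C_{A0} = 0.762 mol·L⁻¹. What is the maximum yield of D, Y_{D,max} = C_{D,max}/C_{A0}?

For a first-order series the maximum intermediate yield is C_{D,max}/C_{A0} = (k₁/k₂)^[k₂/(k₂−k₁)].
= (2.95/0.330)^(0.330/(0.330−2.95)) = (8.939)^(-0.1260) = 0.7589.

0.759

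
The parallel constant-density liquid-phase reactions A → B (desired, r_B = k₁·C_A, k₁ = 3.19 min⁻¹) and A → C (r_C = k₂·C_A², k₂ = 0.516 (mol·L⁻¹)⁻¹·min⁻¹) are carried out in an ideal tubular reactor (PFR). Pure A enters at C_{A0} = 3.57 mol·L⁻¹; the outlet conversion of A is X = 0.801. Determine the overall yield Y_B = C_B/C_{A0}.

0.601

C_A = C_{A0}(1−X) = 0.7104 mol·L⁻¹.
Along a PFR/batch, dC_B/dC_A = −r_B/(r_B+r_C) = −k₁/(k₁+k₂·C_A).
Integrating from C_{A0} to C_A: C_B = (3.19/0.516)·ln[(3.19+0.516·3.57)/(3.19+0.516·0.710)] = 6.182·ln(5.032/3.557) = 2.145 mol·L⁻¹.
Y_B = C_B/C_{A0} = 2.145/3.57 = 0.601.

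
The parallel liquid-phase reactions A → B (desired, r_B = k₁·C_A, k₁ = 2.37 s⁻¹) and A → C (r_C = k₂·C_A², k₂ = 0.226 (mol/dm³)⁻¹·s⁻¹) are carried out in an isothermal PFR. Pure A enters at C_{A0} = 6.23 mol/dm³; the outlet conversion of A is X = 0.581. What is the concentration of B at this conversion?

2.56 mol/dm³

C_A = C_{A0}(1−X) = 2.610 mol/dm³.
Along a PFR/batch, dC_B/dC_A = −r_B/(r_B+r_C) = −k₁/(k₁+k₂·C_A).
Integrating from C_{A0} to C_A: C_B = (2.37/0.226)·ln[(2.37+0.226·6.23)/(2.37+0.226·2.61)] = 10.49·ln(3.778/2.960) = 2.559 mol/dm³.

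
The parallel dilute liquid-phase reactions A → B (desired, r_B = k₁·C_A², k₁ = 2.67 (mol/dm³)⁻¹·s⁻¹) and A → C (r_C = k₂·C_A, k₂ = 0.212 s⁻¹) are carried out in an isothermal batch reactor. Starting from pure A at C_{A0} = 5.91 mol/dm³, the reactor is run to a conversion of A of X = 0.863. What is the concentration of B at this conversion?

C_A = C_{A0}(1−X) = 0.8097 mol/dm³.
Along a PFR/batch, dC_C/dC_A = −r_C/(r_B+r_C) = −k₂/(k₂+k₁·C_A).
Integrating from C_{A0} to C_A: C_C = (0.212/2.67)·ln[(0.212+2.67·5.91)/(0.212+2.67·0.810)] = 0.07940·ln(15.99/2.374) = 0.1515 mol/dm³.
Then C_B = (C_{A0}−C_A) − C_C = 5.100 − 0.1515 = 4.949 mol/dm³.

4.95 mol/dm³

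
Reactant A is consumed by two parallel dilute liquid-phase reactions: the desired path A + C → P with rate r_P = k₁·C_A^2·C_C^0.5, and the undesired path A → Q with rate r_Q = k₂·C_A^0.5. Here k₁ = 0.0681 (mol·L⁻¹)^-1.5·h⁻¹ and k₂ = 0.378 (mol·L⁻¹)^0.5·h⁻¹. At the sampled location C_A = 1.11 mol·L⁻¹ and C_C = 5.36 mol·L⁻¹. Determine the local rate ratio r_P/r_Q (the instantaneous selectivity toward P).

0.488

S_{P/Q} = r_P/r_Q = (k₁·C_A^2·C_C^0.5)/(k₂·C_A^0.5) = (k₁/k₂)·C_A^1.5·C_C^0.5.
= (0.0681×1.110^2×5.360^0.5) / (0.378×1.110^0.5) = 0.1943/0.3982 = 0.488.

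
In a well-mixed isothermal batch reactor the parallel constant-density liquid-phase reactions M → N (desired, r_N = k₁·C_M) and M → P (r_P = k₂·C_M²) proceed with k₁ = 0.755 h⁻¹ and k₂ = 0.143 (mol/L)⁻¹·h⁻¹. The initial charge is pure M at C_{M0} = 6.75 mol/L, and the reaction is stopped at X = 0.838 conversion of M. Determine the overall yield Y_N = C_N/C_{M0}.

C_M = C_{M0}(1−X) = 1.094 mol/L.
Along a PFR/batch, dC_N/dC_M = −r_N/(r_N+r_P) = −k₁/(k₁+k₂·C_M).
Integrating from C_{M0} to C_M: C_N = (0.755/0.143)·ln[(0.755+0.143·6.75)/(0.755+0.143·1.09)] = 5.280·ln(1.720/0.9114) = 3.354 mol/L.
Y_N = C_N/C_{M0} = 3.354/6.75 = 0.497.

0.497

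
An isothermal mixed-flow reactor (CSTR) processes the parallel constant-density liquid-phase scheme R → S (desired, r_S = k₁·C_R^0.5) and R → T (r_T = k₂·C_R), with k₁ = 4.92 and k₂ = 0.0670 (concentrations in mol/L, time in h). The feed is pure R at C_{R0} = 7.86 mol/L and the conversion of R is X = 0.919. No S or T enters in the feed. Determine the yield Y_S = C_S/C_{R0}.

Exit C_R = C_{R0}(1−X) = 7.86×0.0810 = 0.6367 mol/L.
A CSTR operates uniformly at the exit composition, giving r_S = 3.926 and r_T = 0.04266 (each k·C_R^n at C_R = 0.6367).
Fraction of consumed R going to S: r_S/(r_S+r_T) = 0.9893.
C_S = 0.9893·C_{R0}·X = 0.9893×7.86×0.919 = 7.15 mol/L; Y_S = C_S/C_{R0} = 0.909.

0.909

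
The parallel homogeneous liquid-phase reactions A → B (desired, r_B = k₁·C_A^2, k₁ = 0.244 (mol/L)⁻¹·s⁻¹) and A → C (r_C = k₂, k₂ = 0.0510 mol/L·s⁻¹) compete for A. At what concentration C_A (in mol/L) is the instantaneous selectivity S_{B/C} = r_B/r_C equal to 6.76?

1.19 mol/L

S_{B/C} = (k₁/k₂)·C_A^2 ⇒ C_A = (S·k₂/k₁)^(0.5).
= (6.76×0.0510/0.244)^(0.5) = (1.413)^(0.5) = 1.19 mol/L.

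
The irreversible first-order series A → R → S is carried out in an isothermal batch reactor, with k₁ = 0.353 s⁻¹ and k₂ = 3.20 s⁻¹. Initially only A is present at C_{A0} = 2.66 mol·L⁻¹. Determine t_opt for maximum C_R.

For first-order series the maximum of C_R occurs at t_opt = ln(k₂/k₁)/(k₂−k₁).
= ln(3.20/0.353)/(3.20−0.353) = ln(9.065)/2.847 = 2.204/2.847 = 0.774 s.

0.774 s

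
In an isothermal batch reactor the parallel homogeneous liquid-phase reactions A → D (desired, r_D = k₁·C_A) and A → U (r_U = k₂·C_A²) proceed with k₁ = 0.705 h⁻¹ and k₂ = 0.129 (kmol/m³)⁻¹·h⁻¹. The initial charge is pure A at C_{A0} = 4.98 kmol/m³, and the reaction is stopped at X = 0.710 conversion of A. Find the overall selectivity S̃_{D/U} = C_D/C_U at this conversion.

C_A = C_{A0}(1−X) = 1.444 kmol/m³.
Along a PFR/batch, dC_D/dC_A = −r_D/(r_D+r_U) = −k₁/(k₁+k₂·C_A).
Integrating from C_{A0} to C_A: C_D = (0.705/0.129)·ln[(0.705+0.129·4.98)/(0.705+0.129·1.44)] = 5.465·ln(1.347/0.8913) = 2.259 kmol/m³.
C_U = (C_{A0}−C_A)−C_D = 1.277 kmol/m³; S̃_{D/U} = 2.259/1.277 = 1.77.

1.77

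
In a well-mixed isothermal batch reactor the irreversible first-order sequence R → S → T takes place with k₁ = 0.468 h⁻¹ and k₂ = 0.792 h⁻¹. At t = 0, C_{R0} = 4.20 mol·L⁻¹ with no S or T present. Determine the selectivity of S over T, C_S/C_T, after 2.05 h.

0.771

Solving the coupled first-order balances gives C_S(t) = [k₁/(k₂−k₁)]·C_{R0}·(e^(−k₁t) − e^(−k₂t)).
e^(−k₁t) = e^(−0.468×2.05) = e^(−0.9594) = 0.3831; e^(−k₂t) = e^(−1.624) = 0.1972.
C_S = 0.468×4.20/(0.792−0.468) × (0.3831−0.1972) = 6.067×0.1859 = 1.128 mol·L⁻¹.
C_R = C_{R0}e^(−k₁t) = 1.609 mol·L⁻¹, so C_T = C_{R0}−C_R−C_S = 1.463 mol·L⁻¹; C_S/C_T = 0.771.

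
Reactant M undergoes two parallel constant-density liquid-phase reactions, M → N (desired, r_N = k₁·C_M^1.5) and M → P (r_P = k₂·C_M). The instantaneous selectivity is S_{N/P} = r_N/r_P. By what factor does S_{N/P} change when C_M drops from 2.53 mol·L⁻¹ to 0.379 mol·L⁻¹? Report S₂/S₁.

S_{N/P} = (k₁/k₂)·C_M^0.5, so S₂/S₁ = (C_{M,2}/C_{M,1})^0.5.
= (0.379/2.53)^0.5 = (0.1498)^0.5 = 0.387.

0.387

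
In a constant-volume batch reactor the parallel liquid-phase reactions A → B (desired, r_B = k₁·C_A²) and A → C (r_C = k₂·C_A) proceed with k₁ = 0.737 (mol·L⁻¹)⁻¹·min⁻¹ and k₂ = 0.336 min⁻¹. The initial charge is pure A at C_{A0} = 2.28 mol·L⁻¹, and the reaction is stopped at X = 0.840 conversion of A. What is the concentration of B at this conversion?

C_A = C_{A0}(1−X) = 0.3648 mol·L⁻¹.
Along a PFR/batch, dC_C/dC_A = −r_C/(r_B+r_C) = −k₂/(k₂+k₁·C_A).
Integrating from C_{A0} to C_A: C_C = (0.336/0.737)·ln[(0.336+0.737·2.28)/(0.336+0.737·0.365)] = 0.4559·ln(2.016/0.6049) = 0.5489 mol·L⁻¹.
Then C_B = (C_{A0}−C_A) − C_C = 1.915 − 0.5489 = 1.366 mol·L⁻¹.

1.37 mol·L⁻¹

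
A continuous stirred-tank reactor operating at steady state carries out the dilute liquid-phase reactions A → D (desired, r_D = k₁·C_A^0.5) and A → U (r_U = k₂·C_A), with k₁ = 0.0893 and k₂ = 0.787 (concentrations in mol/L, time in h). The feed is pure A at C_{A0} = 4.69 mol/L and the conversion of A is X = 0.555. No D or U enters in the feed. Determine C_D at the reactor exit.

Exit C_A = C_{A0}(1−X) = 4.69×0.445 = 2.087 mol/L.
Rates in a CSTR are evaluated at the outlet concentration: r_D = 0.0893×2.087^0.5 = 0.1290, r_U = 0.787×2.087 = 1.643.
Fraction of consumed A going to D: r_D/(r_D+r_U) = 0.07282.
C_D = 0.07282·C_{A0}·X = 0.07282×4.69×0.555 = 0.190 mol/L.

0.190 mol/L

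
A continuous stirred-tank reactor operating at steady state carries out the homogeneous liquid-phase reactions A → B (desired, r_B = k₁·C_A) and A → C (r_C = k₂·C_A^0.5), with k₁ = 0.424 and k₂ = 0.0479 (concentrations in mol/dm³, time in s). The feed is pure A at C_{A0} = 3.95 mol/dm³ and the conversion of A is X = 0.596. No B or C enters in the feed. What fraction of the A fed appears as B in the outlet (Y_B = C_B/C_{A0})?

Exit C_A = C_{A0}(1−X) = 3.95×0.404 = 1.596 mol/dm³.
In a CSTR the entire volume is at exit conditions, so r_B = 0.424×1.596 = 0.6766 and r_C = 0.0479×1.596^0.5 = 0.06051.
Fraction of consumed A going to B: r_B/(r_B+r_C) = 0.9179.
C_B = 0.9179·C_{A0}·X = 0.9179×3.95×0.596 = 2.16 mol/dm³; Y_B = C_B/C_{A0} = 0.547.

0.547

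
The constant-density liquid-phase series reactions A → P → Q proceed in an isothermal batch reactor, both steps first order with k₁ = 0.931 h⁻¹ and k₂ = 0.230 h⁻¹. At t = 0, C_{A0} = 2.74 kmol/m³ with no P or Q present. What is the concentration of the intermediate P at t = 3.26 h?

The intermediate concentration in a first-order A→B→C sequence is C_P = k₁C_{A0}(e^(−k₁t) − e^(−k₂t))/(k₂−k₁).
e^(−k₁t) = e^(−0.931×3.26) = e^(−3.035) = 0.04807; e^(−k₂t) = e^(−0.7498) = 0.4725.
C_P = 0.931×2.74/(0.230−0.931) × (0.04807−0.4725) = (-3.639)×(-0.4244) = 1.544 kmol/m³.

1.54 kmol/m³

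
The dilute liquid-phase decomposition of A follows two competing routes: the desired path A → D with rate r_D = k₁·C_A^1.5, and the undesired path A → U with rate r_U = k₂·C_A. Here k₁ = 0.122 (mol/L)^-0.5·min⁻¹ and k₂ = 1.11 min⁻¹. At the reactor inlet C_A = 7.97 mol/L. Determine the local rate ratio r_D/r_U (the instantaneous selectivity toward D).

S_{D/U} = r_D/r_U = (k₁·C_A^1.5)/(k₂·C_A) = (k₁/k₂)·C_A^0.5.
= (0.122×7.970^1.5) / (1.11×7.970) = 2.745/8.847 = 0.310.

0.310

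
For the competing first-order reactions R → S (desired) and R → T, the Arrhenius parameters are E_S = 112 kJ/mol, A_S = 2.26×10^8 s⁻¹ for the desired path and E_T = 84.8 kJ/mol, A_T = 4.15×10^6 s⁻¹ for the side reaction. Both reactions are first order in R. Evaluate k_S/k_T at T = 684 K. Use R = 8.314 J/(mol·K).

With equal orders, S_{S/T} = k_S/k_T = (A_S/A_T)·exp[(E_T−E_S)/(RT)].
(E_T−E_S)/(RT) = (84.8−112)×10³/(8.314×684) = -27200/5687 = -4.783.
k_S/k_T = (2.26×10^8/4.15×10^6)·exp(-4.783) = 54.46 × 0.008371 = 0.456.
Since E_S > E_T, raising the temperature improves selectivity toward S.

0.456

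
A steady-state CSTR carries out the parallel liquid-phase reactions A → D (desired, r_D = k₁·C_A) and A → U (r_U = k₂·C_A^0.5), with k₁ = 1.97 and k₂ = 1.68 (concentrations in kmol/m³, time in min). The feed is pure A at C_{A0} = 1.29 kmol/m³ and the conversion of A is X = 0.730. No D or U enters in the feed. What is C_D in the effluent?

0.385 kmol/m³

Exit C_A = C_{A0}(1−X) = 1.29×0.270 = 0.3483 kmol/m³.
A CSTR operates uniformly at the exit composition, giving r_D = 0.6862 and r_U = 0.9915 (each k·C_A^n at C_A = 0.3483).
Fraction of consumed A going to D: r_D/(r_D+r_U) = 0.4090.
C_D = 0.4090·C_{A0}·X = 0.4090×1.29×0.730 = 0.385 kmol/m³.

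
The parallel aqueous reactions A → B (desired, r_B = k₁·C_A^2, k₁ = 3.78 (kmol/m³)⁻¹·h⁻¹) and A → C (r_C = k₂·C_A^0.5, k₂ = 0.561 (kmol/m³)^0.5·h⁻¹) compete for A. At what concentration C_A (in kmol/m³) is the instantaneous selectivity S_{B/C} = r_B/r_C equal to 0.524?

0.182 kmol/m³

S_{B/C} = (k₁/k₂)·C_A^1.5 ⇒ C_A = (S·k₂/k₁)^(1/1.5).
= (0.524×0.561/3.78)^(0.6667) = (0.07777)^(0.6667) = 0.182 kmol/m³.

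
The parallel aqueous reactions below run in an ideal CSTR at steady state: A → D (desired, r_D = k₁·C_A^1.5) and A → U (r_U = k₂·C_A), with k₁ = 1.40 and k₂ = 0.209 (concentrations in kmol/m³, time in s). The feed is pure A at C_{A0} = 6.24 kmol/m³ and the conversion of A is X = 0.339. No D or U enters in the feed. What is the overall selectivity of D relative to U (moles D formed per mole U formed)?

Exit C_A = C_{A0}(1−X) = 6.24×0.661 = 4.125 kmol/m³.
A CSTR operates uniformly at the exit composition, giving r_D = 11.73 and r_U = 0.8620 (each k·C_A^n at C_A = 4.125).
Overall selectivity = C_D/C_U = r_Dτ/(r_Uτ) = r_D/r_U = 13.6.

13.6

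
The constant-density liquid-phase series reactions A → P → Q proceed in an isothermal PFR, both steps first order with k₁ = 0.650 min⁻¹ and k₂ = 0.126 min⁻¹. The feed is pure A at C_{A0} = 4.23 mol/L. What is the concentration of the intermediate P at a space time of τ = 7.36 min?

2.03 mol/L

For first-order series with pure A initially, C_P(τ) = k₁C_{A0}/(k₂−k₁)·(e^(−k₁τ) − e^(−k₂τ)).
e^(−k₁τ) = e^(−0.650×7.36) = e^(−4.784) = 0.008362; e^(−k₂τ) = e^(−0.9274) = 0.3956.
C_P = 0.650×4.23/(0.126−0.650) × (0.008362−0.3956) = (-5.247)×(-0.3872) = 2.032 mol/L.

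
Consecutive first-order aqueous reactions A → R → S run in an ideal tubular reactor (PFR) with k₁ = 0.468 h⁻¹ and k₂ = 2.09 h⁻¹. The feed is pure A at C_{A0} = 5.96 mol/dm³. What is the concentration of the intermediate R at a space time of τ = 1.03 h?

0.862 mol/dm³

The intermediate concentration in a first-order A→B→C sequence is C_R = k₁C_{A0}(e^(−k₁τ) − e^(−k₂τ))/(k₂−k₁).
e^(−k₁τ) = e^(−0.468×1.03) = e^(−0.4820) = 0.6175; e^(−k₂τ) = e^(−2.153) = 0.1162.
C_R = 0.468×5.96/(2.09−0.468) × (0.6175−0.1162) = 1.720×0.5014 = 0.8622 mol/dm³.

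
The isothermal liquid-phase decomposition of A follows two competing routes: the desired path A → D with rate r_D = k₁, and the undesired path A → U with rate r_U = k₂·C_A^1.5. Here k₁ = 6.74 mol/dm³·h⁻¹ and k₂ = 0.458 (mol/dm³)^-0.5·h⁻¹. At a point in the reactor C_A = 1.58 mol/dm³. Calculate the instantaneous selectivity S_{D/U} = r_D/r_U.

S_{D/U} = r_D/r_U = (k₁)/(k₂·C_A^1.5) = (k₁/k₂)·C_A^-1.5.
= (6.74) / (0.458×1.580^1.5) = 6.740/0.9096 = 7.41.
The undesired path is higher order in A, so low C_A (CSTR or dilute feed) favours D.

7.41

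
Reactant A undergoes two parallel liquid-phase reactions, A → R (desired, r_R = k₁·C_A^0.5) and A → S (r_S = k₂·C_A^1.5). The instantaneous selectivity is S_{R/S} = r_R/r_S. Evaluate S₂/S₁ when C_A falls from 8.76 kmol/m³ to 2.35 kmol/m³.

S_{R/S} = (k₁/k₂)·C_A⁻¹, so S₂/S₁ = (C_{A,2}/C_{A,1})⁻¹.
= 8.76/2.35 = 3.73.

3.73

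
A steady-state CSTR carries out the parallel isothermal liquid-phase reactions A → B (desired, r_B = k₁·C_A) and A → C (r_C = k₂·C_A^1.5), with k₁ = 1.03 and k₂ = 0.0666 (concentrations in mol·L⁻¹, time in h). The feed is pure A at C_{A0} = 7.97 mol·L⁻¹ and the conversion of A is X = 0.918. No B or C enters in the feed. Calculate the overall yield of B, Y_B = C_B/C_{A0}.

0.872

Exit C_A = C_{A0}(1−X) = 7.97×0.0820 = 0.6535 mol·L⁻¹.
In a CSTR the entire volume is at exit conditions, so r_B = 1.03×0.6535 = 0.6731 and r_C = 0.0666×0.6535^1.5 = 0.03519.
Fraction of consumed A going to B: r_B/(r_B+r_C) = 0.9503.
C_B = 0.9503·C_{A0}·X = 0.9503×7.97×0.918 = 6.95 mol·L⁻¹; Y_B = C_B/C_{A0} = 0.872.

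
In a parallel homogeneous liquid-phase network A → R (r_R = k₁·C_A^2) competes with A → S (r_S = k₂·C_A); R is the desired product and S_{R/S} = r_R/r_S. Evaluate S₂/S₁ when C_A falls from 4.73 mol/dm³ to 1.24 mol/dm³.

S_{R/S} = (k₁/k₂)·C_A, so S₂/S₁ = (C_{A,2}/C_{A,1}).
= 1.24/4.73 = 0.262.
Selectivity toward R falls as C_A falls — high-concentration operation is favoured.

0.262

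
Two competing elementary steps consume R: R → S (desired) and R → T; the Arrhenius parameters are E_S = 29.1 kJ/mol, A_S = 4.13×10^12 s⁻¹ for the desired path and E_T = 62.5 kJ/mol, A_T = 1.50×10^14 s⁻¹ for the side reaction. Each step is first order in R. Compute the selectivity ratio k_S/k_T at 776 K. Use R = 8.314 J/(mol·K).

Since both paths have the same order in R, the concentration cancels and S_{S/T} = k_S/k_T = (A_S/A_T)·exp[(E_T−E_S)/(RT)].
(E_T−E_S)/(RT) = (62.5−29.1)×10³/(8.314×776) = 33400/6452 = 5.177.
k_S/k_T = (4.13×10^12/1.50×10^14)·exp(5.177) = 0.02753 × 177.1 = 4.88.

4.88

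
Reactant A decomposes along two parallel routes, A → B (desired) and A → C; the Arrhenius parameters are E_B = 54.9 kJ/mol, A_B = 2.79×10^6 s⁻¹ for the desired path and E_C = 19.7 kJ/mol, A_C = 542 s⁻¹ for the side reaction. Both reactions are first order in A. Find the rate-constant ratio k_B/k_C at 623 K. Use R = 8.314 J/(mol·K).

5.76

k_B/k_C = (A_B/A_C)·exp[−(E_B−E_C)/(RT)] = (A_B/A_C)·exp[(E_C−E_B)/(RT)].
(E_C−E_B)/(RT) = (19.7−54.9)×10³/(8.314×623) = -35200/5180 = -6.796.
k_B/k_C = (2.79×10^6/542)·exp(-6.796) = 5148 × 0.001118 = 5.76.
Since E_B > E_C, raising the temperature improves selectivity toward B.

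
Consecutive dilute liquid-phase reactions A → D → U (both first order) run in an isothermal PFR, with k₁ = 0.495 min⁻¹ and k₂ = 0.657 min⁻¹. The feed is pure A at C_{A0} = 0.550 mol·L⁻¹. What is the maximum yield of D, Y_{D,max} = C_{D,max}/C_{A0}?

For a first-order series the maximum intermediate yield is C_{D,max}/C_{A0} = (k₁/k₂)^[k₂/(k₂−k₁)].
= (0.495/0.657)^(0.657/(0.657−0.495)) = (0.7534)^(4.056) = 0.3172.

0.317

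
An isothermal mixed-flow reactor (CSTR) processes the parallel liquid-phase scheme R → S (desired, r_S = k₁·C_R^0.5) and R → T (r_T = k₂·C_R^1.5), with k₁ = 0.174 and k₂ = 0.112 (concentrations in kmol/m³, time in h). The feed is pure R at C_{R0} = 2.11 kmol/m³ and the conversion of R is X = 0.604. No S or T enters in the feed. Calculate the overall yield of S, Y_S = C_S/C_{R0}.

Exit C_R = C_{R0}(1−X) = 2.11×0.396 = 0.8356 kmol/m³.
In a CSTR the entire volume is at exit conditions, so r_S = 0.174×0.8356^0.5 = 0.1591 and r_T = 0.112×0.8356^1.5 = 0.08554.
Fraction of consumed R going to S: r_S/(r_S+r_T) = 0.6503.
C_S = 0.6503·C_{R0}·X = 0.6503×2.11×0.604 = 0.829 kmol/m³; Y_S = C_S/C_{R0} = 0.393.

0.393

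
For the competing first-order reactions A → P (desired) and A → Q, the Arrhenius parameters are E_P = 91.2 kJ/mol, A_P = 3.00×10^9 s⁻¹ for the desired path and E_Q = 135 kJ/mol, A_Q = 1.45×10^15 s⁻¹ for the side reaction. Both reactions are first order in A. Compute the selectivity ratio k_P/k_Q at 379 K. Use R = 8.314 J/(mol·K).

With equal orders, S_{P/Q} = k_P/k_Q = (A_P/A_Q)·exp[(E_Q−E_P)/(RT)].
(E_Q−E_P)/(RT) = (135−91.2)×10³/(8.314×379) = 43800/3151 = 13.90.
k_P/k_Q = (3.00×10^9/1.45×10^15)·exp(13.90) = 2.069×10^-6 × 1.089×10^6 = 2.25.
Since E_P < E_Q, lowering the temperature improves selectivity toward P.

2.25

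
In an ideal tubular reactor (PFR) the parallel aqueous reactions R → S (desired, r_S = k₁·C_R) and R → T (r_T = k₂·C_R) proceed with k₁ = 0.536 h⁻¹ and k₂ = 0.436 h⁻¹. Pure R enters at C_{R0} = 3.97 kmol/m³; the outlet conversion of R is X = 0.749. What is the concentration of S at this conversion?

1.64 kmol/m³

C_R = C_{R0}(1−X) = 0.9965 kmol/m³.
Both paths are first order in R, so the instantaneous fraction to S is constant: dC_S/d(−C_R) = k₁/(k₁+k₂) = 0.5514.
C_S = 0.5514·(C_{R0}−C_R) = 0.5514×2.974 = 1.64 kmol/m³.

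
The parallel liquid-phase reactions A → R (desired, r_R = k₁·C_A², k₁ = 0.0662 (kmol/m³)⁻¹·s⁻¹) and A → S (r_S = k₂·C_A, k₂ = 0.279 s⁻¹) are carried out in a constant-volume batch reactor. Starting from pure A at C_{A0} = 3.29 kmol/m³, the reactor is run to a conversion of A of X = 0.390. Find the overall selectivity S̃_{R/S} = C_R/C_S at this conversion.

0.624

C_A = C_{A0}(1−X) = 2.007 kmol/m³.
Along a PFR/batch, dC_S/dC_A = −r_S/(r_R+r_S) = −k₂/(k₂+k₁·C_A).
Integrating from C_{A0} to C_A: C_S = (0.279/0.0662)·ln[(0.279+0.0662·3.29)/(0.279+0.0662·2.01)] = 4.215·ln(0.4968/0.4119) = 0.7903 kmol/m³.
Then C_R = (C_{A0}−C_A) − C_S = 1.283 − 0.7903 = 0.4928 kmol/m³.
S̃_{R/S} = C_R/C_S = 0.4928/0.7903 = 0.624.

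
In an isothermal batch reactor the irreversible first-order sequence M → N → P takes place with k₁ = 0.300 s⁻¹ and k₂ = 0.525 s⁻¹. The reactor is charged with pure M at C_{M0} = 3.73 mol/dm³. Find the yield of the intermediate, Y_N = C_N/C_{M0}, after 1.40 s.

For first-order series with pure M initially, C_N(t) = k₁C_{M0}/(k₂−k₁)·(e^(−k₁t) − e^(−k₂t)).
e^(−k₁t) = e^(−0.300×1.40) = e^(−0.4200) = 0.6570; e^(−k₂t) = e^(−0.7350) = 0.4795.
C_N = 0.300×3.73/(0.525−0.300) × (0.6570−0.4795) = 4.973×0.1775 = 0.8830 mol/dm³.
Y_N = C_N/C_{M0} = 0.8830/3.73 = 0.237.

0.237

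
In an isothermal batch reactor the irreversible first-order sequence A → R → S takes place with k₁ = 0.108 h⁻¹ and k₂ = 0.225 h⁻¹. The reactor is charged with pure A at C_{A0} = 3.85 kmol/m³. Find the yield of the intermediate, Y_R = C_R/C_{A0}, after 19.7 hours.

0.0990

The intermediate concentration in a first-order A→B→C sequence is C_R = k₁C_{A0}(e^(−k₁t) − e^(−k₂t))/(k₂−k₁).
e^(−k₁t) = e^(−0.108×19.7) = e^(−2.128) = 0.1191; e^(−k₂t) = e^(−4.433) = 0.01188.
C_R = 0.108×3.85/(0.225−0.108) × (0.1191−0.01188) = 3.554×0.1072 = 0.3811 kmol/m³.
Y_R = C_R/C_{A0} = 0.3811/3.85 = 0.0990.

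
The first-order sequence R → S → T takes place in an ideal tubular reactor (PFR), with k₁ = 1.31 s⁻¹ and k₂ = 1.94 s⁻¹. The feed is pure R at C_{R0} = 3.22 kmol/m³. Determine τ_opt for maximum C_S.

For first-order series the maximum of C_S occurs at τ_opt = ln(k₂/k₁)/(k₂−k₁).
= ln(1.94/1.31)/(1.94−1.31) = ln(1.481)/0.6300 = 0.3927/0.6300 = 0.623 s.

0.623 s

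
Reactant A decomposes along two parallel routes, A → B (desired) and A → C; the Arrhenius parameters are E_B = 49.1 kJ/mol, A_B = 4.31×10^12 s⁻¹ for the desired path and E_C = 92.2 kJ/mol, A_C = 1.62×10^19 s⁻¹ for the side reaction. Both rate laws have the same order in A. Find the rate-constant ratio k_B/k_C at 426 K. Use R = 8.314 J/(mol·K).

0.0513

k_B/k_C = (A_B/A_C)·exp[−(E_B−E_C)/(RT)] = (A_B/A_C)·exp[(E_C−E_B)/(RT)].
(E_C−E_B)/(RT) = (92.2−49.1)×10³/(8.314×426) = 43100/3542 = 12.17.
k_B/k_C = (4.31×10^12/1.62×10^19)·exp(12.17) = 2.660×10^-7 × 1.927×10^5 = 0.0513.
Since E_B < E_C, lowering the temperature improves selectivity toward B.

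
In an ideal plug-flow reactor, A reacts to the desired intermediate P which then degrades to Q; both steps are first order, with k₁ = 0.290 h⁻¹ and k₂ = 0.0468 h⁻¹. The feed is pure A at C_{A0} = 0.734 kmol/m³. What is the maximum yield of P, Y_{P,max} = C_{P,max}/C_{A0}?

0.704

For a first-order series the maximum intermediate yield is C_{P,max}/C_{A0} = (k₁/k₂)^[k₂/(k₂−k₁)].
= (0.290/0.0468)^(0.0468/(0.0468−0.290)) = (6.197)^(-0.1924) = 0.7040.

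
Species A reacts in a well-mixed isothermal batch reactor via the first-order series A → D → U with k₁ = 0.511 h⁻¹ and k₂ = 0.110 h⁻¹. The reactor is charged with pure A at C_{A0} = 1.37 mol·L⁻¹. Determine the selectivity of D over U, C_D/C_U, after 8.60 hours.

0.942

The intermediate concentration in a first-order A→B→C sequence is C_D = k₁C_{A0}(e^(−k₁t) − e^(−k₂t))/(k₂−k₁).
e^(−k₁t) = e^(−0.511×8.60) = e^(−4.395) = 0.01234; e^(−k₂t) = e^(−0.9460) = 0.3883.
C_D = 0.511×1.37/(0.110−0.511) × (0.01234−0.3883) = (-1.746)×(-0.3759) = 0.6563 mol·L⁻¹.
C_A = C_{A0}e^(−k₁t) = 0.01691 mol·L⁻¹, so C_U = C_{A0}−C_A−C_D = 0.6968 mol·L⁻¹; C_D/C_U = 0.942.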